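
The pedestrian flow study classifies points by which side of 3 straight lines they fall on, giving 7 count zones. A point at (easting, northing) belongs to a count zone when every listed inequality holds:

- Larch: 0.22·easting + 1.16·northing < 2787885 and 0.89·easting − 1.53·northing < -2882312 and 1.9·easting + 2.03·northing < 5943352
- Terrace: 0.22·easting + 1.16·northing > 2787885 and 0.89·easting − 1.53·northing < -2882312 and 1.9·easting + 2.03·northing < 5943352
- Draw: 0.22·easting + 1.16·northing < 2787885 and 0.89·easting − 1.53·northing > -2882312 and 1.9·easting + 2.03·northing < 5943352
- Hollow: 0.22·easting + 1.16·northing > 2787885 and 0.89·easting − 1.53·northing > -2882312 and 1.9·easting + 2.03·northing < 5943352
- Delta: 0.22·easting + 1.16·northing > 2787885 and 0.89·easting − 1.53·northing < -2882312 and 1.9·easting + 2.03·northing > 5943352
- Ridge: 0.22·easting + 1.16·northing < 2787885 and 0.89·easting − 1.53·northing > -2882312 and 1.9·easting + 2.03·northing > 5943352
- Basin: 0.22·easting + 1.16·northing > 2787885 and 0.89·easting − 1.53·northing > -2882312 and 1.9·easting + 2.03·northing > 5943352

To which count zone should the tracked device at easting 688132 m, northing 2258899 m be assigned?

Draw

0.22·688132 + 1.16·2258899 = 2771711.880, which is < 2787885
0.89·688132 − 1.53·2258899 = -2843677.990, which is > -2882312
1.9·688132 + 2.03·2258899 = 5893015.770, which is < 5943352
This sign pattern matches Draw.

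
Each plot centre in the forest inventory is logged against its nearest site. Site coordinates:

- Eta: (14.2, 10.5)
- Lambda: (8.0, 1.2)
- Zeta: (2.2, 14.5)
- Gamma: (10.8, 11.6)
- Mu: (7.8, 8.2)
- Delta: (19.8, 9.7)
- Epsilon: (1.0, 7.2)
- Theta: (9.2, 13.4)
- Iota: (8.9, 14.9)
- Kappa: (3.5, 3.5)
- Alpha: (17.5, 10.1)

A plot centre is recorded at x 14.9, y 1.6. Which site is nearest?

Squared distances to each site:
Eta: 79.700; Lambda: 47.770; Zeta: 327.700; Gamma: 116.810; Mu: 93.970; Delta: 89.620; Epsilon: 224.570; Theta: 171.730; Iota: 212.890; Kappa: 133.570; Alpha: 79.010.
Minimum at Lambda.

Lambda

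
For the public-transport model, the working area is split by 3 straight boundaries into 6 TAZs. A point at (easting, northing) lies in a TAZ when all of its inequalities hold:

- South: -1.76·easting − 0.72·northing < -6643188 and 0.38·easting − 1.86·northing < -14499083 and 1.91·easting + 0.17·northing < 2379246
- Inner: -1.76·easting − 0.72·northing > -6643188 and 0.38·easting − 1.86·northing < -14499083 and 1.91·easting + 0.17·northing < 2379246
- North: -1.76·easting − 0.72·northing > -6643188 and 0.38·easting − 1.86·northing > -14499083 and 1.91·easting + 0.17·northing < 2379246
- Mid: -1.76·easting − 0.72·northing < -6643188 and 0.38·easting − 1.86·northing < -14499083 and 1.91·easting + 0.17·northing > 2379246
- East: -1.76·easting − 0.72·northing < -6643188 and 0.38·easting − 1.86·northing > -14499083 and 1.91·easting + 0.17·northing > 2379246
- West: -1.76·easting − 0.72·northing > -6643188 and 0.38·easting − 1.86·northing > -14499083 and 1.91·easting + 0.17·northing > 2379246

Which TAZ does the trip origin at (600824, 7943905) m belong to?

Mid

-1.76·600824 − 0.72·7943905 = -6777061.840, which is < -6643188
0.38·600824 − 1.86·7943905 = -14547350.180, which is < -14499083
1.91·600824 + 0.17·7943905 = 2498037.690, which is > 2379246
This sign pattern matches Mid.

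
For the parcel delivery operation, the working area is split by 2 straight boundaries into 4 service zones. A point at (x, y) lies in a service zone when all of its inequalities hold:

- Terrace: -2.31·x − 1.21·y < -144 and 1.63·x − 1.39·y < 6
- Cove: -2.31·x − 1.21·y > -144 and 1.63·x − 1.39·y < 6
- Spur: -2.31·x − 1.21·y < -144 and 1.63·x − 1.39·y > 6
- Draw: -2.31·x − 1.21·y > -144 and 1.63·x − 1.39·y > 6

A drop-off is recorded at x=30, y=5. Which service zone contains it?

-2.31·30 − 1.21·5 = -75.350, which is > -144
1.63·30 − 1.39·5 = 41.950, which is > 6
This sign pattern matches Draw.

Draw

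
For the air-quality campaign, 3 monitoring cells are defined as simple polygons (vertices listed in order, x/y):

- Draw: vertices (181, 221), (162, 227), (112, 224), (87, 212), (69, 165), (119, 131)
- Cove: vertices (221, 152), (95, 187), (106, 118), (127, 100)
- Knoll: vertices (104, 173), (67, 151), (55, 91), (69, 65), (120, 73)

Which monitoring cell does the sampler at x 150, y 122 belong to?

Cove

Cast a ray rightward from (150, 122). For each polygon, the edges (by vertex number in listed order) whose endpoints lie on opposite sides of y = 122, where each meets that height, and whether that is right or left of the point:
Draw: no edge straddles that height → 0 crossings.
Cove: 2–3 at x≈105.4 (left), 4–1 at x≈166.8 (right) → 1 crossing.
Knoll: 2–3 at x≈61.2 (left), 5–1 at x≈112.2 (left) → 0 crossings.
Only Cove has an odd count, so the point is inside Cove.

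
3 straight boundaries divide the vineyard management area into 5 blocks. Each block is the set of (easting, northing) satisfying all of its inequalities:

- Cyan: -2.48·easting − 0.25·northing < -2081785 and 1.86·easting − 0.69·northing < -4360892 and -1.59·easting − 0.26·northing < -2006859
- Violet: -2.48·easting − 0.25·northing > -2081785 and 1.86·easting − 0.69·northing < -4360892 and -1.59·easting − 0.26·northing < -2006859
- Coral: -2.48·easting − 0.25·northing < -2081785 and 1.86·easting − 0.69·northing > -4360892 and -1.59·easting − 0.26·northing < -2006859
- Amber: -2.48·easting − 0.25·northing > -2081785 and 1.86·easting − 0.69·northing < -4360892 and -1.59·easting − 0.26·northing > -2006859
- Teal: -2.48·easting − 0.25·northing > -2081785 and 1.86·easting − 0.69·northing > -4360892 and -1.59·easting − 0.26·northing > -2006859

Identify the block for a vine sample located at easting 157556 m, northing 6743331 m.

Teal

-2.48·157556 − 0.25·6743331 = -2076571.630, which is > -2081785
1.86·157556 − 0.69·6743331 = -4359844.230, which is > -4360892
-1.59·157556 − 0.26·6743331 = -2003780.100, which is > -2006859
This sign pattern matches Teal.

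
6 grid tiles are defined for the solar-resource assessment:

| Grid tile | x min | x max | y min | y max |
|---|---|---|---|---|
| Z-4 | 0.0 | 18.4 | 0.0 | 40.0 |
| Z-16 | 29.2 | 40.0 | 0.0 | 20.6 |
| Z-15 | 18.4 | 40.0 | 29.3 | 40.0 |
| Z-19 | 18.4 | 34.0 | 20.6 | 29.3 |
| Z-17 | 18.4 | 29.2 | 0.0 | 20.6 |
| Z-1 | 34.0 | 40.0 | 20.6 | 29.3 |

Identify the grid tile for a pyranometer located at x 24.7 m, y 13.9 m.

Z-17

The point has x = 24.7 and y = 13.9.
Only Z-17 satisfies 18.4 ≤ x ≤ 29.2 and 0.0 ≤ y ≤ 20.6.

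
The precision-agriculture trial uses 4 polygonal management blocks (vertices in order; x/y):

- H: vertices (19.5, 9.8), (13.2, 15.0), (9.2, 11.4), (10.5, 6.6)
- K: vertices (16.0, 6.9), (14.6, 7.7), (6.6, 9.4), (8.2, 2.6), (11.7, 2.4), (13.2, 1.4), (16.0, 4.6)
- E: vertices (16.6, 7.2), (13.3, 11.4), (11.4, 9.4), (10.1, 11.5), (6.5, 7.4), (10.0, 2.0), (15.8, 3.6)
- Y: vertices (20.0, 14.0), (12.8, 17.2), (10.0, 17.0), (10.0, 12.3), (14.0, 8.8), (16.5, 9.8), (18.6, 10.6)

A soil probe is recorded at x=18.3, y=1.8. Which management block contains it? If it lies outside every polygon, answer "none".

none

Cast a ray rightward from (18.3, 1.8). For each polygon, the edges (by vertex number in listed order) whose endpoints lie on opposite sides of y = 1.8, where each meets that height, and whether that is right or left of the point:
H: no edge straddles that height → 0 crossings.
K: 5–6 at x≈12.60 (left), 6–7 at x≈13.55 (left) → 0 crossings.
E: no edge straddles that height → 0 crossings.
Y: no edge straddles that height → 0 crossings.
All counts are even, so the point lies outside every listed polygon.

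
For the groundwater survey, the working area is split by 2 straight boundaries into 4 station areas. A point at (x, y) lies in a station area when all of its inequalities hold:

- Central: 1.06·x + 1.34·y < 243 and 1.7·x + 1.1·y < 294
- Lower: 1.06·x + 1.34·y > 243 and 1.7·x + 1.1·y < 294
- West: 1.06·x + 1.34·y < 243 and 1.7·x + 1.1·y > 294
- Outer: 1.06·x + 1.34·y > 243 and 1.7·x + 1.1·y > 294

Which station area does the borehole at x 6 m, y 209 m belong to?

1.06·6 + 1.34·209 = 286.420, which is > 243
1.7·6 + 1.1·209 = 240.100, which is < 294
This sign pattern matches Lower.

Lower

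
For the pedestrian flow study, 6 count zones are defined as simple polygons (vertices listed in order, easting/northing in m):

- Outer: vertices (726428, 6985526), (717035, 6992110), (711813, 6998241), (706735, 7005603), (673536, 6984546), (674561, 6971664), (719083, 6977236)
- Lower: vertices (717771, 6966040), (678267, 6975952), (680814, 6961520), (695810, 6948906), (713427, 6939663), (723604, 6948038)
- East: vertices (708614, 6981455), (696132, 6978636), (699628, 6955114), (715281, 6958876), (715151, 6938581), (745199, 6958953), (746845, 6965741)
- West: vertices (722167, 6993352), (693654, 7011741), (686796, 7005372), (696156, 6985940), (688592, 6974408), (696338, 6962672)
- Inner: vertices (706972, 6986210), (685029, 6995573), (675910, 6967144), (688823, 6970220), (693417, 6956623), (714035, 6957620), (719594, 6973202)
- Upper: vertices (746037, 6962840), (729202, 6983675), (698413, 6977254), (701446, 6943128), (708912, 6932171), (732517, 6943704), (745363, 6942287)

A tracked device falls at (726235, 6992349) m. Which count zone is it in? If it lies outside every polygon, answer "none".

none

Cast a ray rightward from (726235, 6992349). For each polygon, the edges (by vertex number in listed order) whose endpoints lie on opposite sides of northing = 6992349, where each meets that height, and whether that is right or left of the point:
Outer: 2–3 at easting≈716831.4 (left), 4–5 at easting≈685838.4 (left) → 0 crossings.
Lower: no edge straddles that height → 0 crossings.
East: no edge straddles that height → 0 crossings.
West: 3–4 at easting≈693068.9 (left), 6–1 at easting≈721322.6 (left) → 0 crossings.
Inner: 1–2 at easting≈692584.7 (left), 2–3 at easting≈683994.9 (left) → 0 crossings.
Upper: no edge straddles that height → 0 crossings.
All counts are even, so the point lies outside every listed polygon.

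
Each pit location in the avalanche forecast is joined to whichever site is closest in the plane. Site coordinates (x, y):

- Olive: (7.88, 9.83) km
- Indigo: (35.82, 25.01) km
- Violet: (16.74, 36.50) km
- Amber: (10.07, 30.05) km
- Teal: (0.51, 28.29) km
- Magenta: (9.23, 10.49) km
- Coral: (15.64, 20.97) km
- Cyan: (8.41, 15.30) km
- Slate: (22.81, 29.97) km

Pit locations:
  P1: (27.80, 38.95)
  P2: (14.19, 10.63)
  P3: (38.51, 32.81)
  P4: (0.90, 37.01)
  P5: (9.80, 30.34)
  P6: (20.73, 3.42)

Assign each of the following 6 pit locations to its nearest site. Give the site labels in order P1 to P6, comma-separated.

P1 → Slate (d²=105.54)
P2 → Magenta (d²=24.62)
P3 → Indigo (d²=68.08)
P4 → Teal (d²=76.19)
P5 → Amber (d²=0.16)
P6 → Magenta (d²=182.23)

Slate, Magenta, Indigo, Teal, Amber, Magenta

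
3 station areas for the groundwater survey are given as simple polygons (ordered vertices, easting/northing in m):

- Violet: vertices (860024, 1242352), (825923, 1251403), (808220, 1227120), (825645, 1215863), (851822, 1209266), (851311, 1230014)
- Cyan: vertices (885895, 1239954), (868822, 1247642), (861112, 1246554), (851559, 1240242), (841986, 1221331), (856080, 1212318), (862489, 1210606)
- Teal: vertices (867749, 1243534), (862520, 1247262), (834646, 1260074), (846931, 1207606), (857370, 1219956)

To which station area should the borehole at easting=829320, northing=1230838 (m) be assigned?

Violet

Cast a ray rightward from (829320, 1230838). For each polygon, the edges (by vertex number in listed order) whose endpoints lie on opposite sides of northing = 1230838, where each meets that height, and whether that is right or left of the point:
Violet: 2–3 at easting≈810930.5 (left), 6–1 at easting≈851892.9 (right) → 1 crossing.
Cyan: 4–5 at easting≈846798.6 (right), 7–1 at easting≈878624.7 (right) → 2 crossings.
Teal: 3–4 at easting≈841491.4 (right), 5–1 at easting≈862160.2 (right) → 2 crossings.
Only Violet has an odd count, so the point is inside Violet.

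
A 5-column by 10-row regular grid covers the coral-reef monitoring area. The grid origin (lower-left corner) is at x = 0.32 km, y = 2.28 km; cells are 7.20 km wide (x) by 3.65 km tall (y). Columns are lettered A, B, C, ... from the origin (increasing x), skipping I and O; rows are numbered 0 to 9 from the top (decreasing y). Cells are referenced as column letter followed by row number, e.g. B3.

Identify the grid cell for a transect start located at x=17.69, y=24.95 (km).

Column index: ⌊(17.69 − 0.32) / 7.20⌋ = ⌊2.413⌋ = 2 → column C
Row offset from origin: ⌊(24.95 − 2.28) / 3.65⌋ = ⌊6.211⌋ = 6 → row 3 (counted from top)

C3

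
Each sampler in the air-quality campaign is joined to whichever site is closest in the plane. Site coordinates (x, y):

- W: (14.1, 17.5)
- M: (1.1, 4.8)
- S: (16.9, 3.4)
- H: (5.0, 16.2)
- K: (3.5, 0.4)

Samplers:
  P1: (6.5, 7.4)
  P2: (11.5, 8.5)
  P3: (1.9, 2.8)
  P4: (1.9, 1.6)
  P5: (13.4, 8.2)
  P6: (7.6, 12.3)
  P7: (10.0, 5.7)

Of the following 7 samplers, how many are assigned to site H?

1

P1 → M
P2 → S
P3 → M
P4 → K
P5 → S
P6 → H
P7 → S
1 of the 7 goes to H.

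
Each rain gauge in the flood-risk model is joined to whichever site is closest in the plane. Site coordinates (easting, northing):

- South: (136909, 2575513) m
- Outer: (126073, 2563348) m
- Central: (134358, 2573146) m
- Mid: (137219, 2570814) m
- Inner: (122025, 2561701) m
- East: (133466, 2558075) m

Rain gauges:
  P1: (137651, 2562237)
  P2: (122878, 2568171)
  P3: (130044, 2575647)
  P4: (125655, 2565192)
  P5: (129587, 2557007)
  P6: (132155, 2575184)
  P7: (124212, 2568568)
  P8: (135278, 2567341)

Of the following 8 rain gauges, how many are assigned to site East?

2

P1 → East
P2 → Outer
P3 → Central
P4 → Outer
P5 → East
P6 → Central
P7 → Outer
P8 → Mid
2 of the 8 go to East.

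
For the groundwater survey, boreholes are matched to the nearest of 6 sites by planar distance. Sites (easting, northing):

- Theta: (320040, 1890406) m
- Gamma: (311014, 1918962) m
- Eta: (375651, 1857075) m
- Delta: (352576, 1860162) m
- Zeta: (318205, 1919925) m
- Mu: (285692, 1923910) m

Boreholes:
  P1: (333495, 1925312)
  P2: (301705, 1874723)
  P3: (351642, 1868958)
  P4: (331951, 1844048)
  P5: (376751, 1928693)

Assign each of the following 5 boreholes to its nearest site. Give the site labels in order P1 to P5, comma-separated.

P1 → Zeta (d²=262803869.00)
P2 → Theta (d²=582128714.00)
P3 → Delta (d²=78241972.00)
P4 → Delta (d²=685051621.00)
P5 → Zeta (d²=3504511940.00)

Zeta, Theta, Delta, Delta, Zeta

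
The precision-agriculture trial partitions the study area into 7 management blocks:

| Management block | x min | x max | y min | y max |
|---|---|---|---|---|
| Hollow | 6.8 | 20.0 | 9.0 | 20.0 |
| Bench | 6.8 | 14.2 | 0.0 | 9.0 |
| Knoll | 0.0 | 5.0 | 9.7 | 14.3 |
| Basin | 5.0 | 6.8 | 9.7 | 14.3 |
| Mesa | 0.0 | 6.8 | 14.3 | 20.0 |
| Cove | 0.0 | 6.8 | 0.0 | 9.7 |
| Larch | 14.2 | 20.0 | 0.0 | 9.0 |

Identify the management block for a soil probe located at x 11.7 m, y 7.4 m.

Bench

The point has x = 11.7 and y = 7.4.
Only Bench satisfies 6.8 ≤ x ≤ 14.2 and 0.0 ≤ y ≤ 9.0.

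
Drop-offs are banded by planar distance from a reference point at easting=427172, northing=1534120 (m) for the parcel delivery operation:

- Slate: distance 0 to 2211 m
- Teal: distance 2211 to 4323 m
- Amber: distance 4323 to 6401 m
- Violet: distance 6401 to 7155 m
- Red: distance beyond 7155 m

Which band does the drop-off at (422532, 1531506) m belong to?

Amber

Distance = √((422532−427172)² + (1531506−1534120)²) = √(21529600.000 + 6832996.000) = 5325.655 m.
4323 ≤ 5325.655 < 6401 → Amber.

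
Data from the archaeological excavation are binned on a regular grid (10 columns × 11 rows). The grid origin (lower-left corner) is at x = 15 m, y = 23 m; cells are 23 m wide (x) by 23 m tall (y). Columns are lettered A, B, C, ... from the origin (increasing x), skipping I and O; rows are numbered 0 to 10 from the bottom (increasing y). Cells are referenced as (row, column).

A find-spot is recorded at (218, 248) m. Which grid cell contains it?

Column index: ⌊(218 − 15) / 23⌋ = ⌊8.826⌋ = 8 → column J
Row offset from origin: ⌊(248 − 23) / 23⌋ = ⌊9.783⌋ = 9 → row 9

(9, J)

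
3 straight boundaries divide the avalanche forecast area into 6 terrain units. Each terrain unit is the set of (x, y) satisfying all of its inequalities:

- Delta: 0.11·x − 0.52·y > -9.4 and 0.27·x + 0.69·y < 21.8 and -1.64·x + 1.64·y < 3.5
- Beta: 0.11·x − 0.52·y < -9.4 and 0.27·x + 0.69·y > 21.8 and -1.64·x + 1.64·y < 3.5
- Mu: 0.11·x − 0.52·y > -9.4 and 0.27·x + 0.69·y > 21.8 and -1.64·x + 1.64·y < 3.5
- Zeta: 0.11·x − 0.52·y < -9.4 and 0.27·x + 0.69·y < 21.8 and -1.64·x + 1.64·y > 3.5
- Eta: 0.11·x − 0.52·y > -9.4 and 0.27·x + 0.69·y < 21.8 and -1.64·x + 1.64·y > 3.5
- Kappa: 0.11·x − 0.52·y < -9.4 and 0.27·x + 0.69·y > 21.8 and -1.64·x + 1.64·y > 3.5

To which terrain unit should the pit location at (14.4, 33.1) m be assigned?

Kappa

0.11·14.4 − 0.52·33.1 = -15.628, which is < -9.4
0.27·14.4 + 0.69·33.1 = 26.727, which is > 21.8
-1.64·14.4 + 1.64·33.1 = 30.668, which is > 3.5
This sign pattern matches Kappa.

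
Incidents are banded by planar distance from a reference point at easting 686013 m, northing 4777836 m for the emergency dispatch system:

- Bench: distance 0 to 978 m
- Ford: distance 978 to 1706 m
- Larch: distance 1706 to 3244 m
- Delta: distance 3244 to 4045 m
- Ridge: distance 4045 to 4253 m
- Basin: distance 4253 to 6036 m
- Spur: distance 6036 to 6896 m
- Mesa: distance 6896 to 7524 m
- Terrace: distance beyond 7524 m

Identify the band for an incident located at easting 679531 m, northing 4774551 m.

Distance = √((679531−686013)² + (4774551−4777836)²) = √(42016324.000 + 10791225.000) = 7266.880 m.
6896 ≤ 7266.880 < 7524 → Mesa.

Mesa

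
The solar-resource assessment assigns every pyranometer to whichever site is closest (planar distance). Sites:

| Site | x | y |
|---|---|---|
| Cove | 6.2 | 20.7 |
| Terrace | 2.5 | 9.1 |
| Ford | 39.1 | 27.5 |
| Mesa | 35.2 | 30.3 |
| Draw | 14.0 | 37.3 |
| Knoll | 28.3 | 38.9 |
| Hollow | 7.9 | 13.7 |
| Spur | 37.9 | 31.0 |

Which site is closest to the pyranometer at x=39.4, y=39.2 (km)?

Spur

Squared distances to each site:
Cove: 1444.490; Terrace: 2267.620; Ford: 136.980; Mesa: 96.850; Draw: 648.770; Knoll: 123.300; Hollow: 1642.500; Spur: 69.490.
Minimum at Spur.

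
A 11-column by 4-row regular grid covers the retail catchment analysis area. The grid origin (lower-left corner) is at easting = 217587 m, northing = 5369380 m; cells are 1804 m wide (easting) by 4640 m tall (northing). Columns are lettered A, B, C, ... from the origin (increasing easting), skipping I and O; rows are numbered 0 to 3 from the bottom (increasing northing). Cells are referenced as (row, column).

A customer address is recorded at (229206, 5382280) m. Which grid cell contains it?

(2, G)

Column index: ⌊(229206 − 217587) / 1804⌋ = ⌊6.441⌋ = 6 → column G
Row offset from origin: ⌊(5382280 − 5369380) / 4640⌋ = ⌊2.780⌋ = 2 → row 2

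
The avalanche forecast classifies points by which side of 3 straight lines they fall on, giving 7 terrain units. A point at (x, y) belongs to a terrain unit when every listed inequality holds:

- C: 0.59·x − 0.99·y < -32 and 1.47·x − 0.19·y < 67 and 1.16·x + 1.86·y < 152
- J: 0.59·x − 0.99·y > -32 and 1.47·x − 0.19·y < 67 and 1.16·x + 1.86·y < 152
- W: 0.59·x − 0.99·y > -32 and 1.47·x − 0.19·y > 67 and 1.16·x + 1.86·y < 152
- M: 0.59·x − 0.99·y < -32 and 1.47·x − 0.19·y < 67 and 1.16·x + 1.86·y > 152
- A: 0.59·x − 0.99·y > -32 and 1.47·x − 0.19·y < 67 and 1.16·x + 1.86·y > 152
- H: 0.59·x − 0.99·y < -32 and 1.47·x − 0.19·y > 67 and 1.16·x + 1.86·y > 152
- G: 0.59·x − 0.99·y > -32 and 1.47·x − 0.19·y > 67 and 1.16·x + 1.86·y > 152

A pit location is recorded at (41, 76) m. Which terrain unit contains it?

0.59·41 − 0.99·76 = -51.050, which is < -32
1.47·41 − 0.19·76 = 45.830, which is < 67
1.16·41 + 1.86·76 = 188.920, which is > 152
This sign pattern matches M.

M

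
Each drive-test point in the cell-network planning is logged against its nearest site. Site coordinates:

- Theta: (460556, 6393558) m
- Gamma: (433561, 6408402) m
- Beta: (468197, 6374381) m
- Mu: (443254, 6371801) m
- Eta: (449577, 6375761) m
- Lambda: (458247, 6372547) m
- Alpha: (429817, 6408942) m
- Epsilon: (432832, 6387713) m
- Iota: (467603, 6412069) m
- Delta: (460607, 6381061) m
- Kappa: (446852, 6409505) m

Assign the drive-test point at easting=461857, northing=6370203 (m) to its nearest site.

Squared distances to each site:
Theta: 547148626.000; Gamma: 2259827217.000; Beta: 57651284.000; Mu: 348625213.000; Eta: 181689764.000; Lambda: 18526436.000; Alpha: 2527271721.000; Epsilon: 1149050725.000; Iota: 1785778472.000; Delta: 119458664.000; Kappa: 1769797229.000.
Minimum at Lambda.

Lambda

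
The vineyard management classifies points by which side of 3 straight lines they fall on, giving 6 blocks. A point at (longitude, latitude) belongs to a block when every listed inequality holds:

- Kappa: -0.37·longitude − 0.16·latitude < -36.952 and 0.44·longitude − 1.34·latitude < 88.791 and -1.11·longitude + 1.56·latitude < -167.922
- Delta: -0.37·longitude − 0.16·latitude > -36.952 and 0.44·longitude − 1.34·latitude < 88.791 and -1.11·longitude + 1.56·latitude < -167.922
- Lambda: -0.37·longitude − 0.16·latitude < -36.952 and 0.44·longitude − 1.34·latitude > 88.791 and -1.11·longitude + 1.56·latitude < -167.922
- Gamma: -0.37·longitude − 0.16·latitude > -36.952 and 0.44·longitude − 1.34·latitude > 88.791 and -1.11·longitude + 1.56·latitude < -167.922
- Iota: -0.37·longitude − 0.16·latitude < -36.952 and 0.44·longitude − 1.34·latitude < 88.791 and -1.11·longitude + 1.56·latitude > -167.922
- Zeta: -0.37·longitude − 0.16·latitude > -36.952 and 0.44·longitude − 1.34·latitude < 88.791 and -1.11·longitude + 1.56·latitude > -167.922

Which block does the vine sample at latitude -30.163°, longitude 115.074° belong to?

-0.37·115.074 − 0.16·-30.163 = -37.751, which is < -36.952
0.44·115.074 − 1.34·-30.163 = 91.051, which is > 88.791
-1.11·115.074 + 1.56·-30.163 = -174.786, which is < -167.922
This sign pattern matches Lambda.

Lambda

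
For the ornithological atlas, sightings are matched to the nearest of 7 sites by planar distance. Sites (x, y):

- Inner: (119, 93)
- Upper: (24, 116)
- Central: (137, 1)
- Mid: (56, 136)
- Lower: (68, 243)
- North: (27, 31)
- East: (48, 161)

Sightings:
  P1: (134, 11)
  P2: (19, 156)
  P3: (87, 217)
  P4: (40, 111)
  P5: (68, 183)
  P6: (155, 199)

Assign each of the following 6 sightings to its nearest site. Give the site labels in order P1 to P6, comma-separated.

P1 → Central (d²=109.00)
P2 → East (d²=866.00)
P3 → Lower (d²=1037.00)
P4 → Upper (d²=281.00)
P5 → East (d²=884.00)
P6 → Lower (d²=9505.00)

Central, East, Lower, Upper, East, Lower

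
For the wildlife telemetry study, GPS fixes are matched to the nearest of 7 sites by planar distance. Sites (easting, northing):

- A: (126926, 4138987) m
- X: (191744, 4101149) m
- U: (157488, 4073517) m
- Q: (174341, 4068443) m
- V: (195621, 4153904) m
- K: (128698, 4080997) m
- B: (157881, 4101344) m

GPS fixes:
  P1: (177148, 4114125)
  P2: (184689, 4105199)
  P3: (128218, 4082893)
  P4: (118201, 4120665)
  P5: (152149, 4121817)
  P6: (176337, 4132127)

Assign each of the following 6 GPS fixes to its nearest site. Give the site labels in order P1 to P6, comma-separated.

P1 → X (d²=381419792.00)
P2 → X (d²=66175525.00)
P3 → K (d²=3825216.00)
P4 → A (d²=411821309.00)
P5 → B (d²=451999553.00)
P6 → V (d²=846110385.00)

X, X, K, A, B, V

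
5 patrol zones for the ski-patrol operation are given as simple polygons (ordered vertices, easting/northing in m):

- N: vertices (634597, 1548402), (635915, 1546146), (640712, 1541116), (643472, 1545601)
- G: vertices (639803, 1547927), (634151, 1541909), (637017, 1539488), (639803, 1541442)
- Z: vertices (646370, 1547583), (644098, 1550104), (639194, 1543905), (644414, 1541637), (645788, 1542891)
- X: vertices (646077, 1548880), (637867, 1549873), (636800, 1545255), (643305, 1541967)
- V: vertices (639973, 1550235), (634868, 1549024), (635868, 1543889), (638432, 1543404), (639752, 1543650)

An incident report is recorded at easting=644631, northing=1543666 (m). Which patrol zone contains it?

Z

Cast a ray rightward from (644631, 1543666). For each polygon, the edges (by vertex number in listed order) whose endpoints lie on opposite sides of northing = 1543666, where each meets that height, and whether that is right or left of the point:
N: 2–3 at easting≈638280.1 (left), 3–4 at easting≈642281.2 (left) → 0 crossings.
G: 1–2 at easting≈635801.1 (left), 4–1 at easting≈639803.0 (left) → 0 crossings.
Z: 3–4 at easting≈639744.1 (left), 5–1 at easting≈645884.1 (right) → 1 crossing.
X: 3–4 at easting≈639943.7 (left), 4–1 at easting≈643986.3 (left) → 0 crossings.
V: 3–4 at easting≈637046.9 (left), 5–1 at easting≈639752.5 (left) → 0 crossings.
Only Z has an odd count, so the point is inside Z.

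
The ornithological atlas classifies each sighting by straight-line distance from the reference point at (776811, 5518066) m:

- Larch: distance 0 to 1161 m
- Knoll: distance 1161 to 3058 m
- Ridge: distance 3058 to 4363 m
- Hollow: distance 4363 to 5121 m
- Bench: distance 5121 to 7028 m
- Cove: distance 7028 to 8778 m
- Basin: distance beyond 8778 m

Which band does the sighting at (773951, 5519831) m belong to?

Distance = √((773951−776811)² + (5519831−5518066)²) = √(8179600.000 + 3115225.000) = 3360.777 m.
3058 ≤ 3360.777 < 4363 → Ridge.

Ridge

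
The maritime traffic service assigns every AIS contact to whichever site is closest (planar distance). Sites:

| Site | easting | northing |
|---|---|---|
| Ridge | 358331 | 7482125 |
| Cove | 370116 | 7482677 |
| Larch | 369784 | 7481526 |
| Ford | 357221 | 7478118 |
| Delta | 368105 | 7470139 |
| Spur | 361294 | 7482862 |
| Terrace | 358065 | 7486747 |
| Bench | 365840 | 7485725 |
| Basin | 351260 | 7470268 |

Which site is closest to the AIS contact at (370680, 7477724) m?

Squared distances to each site:
Ridge: 171866602.000; Cove: 24850305.000; Larch: 15258020.000; Ford: 181299917.000; Delta: 64162850.000; Spur: 114496040.000; Terrace: 240552754.000; Bench: 87441601.000; Basin: 432728336.000.
Minimum at Larch.

Larch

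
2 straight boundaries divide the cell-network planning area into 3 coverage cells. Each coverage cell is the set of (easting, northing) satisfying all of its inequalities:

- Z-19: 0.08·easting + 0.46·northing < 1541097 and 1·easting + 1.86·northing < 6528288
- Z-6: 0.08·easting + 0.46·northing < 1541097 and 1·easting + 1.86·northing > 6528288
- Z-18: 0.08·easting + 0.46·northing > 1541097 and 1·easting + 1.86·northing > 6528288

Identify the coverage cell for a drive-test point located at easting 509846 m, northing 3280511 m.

0.08·509846 + 0.46·3280511 = 1549822.740, which is > 1541097
1·509846 + 1.86·3280511 = 6611596.460, which is > 6528288
This sign pattern matches Z-18.

Z-18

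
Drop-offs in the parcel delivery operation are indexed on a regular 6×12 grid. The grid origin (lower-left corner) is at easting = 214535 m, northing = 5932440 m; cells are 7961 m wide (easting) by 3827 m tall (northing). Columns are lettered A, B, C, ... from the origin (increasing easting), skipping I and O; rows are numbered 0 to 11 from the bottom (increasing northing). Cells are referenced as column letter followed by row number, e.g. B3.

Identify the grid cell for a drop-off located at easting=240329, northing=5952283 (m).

D5

Column index: ⌊(240329 − 214535) / 7961⌋ = ⌊3.240⌋ = 3 → column D
Row offset from origin: ⌊(5952283 − 5932440) / 3827⌋ = ⌊5.185⌋ = 5 → row 5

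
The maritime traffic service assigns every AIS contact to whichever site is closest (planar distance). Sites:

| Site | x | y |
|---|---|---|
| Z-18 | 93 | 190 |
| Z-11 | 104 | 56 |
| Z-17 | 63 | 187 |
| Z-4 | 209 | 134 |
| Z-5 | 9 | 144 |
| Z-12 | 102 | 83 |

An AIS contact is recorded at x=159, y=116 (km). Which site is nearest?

Z-4

Squared distances to each site:
Z-18: 9832.000; Z-11: 6625.000; Z-17: 14257.000; Z-4: 2824.000; Z-5: 23284.000; Z-12: 4338.000.
Minimum at Z-4.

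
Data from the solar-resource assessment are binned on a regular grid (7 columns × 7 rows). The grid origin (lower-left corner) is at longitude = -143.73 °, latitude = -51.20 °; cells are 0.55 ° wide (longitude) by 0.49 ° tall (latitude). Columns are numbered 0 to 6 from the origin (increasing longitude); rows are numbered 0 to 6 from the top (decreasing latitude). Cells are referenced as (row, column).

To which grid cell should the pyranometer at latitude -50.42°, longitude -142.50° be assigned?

Column index: ⌊(-142.50 − -143.73) / 0.55⌋ = ⌊2.236⌋ = 2
Row offset from origin: ⌊(-50.42 − -51.20) / 0.49⌋ = ⌊1.592⌋ = 1 → row 5 (counted from top)

(5, 2)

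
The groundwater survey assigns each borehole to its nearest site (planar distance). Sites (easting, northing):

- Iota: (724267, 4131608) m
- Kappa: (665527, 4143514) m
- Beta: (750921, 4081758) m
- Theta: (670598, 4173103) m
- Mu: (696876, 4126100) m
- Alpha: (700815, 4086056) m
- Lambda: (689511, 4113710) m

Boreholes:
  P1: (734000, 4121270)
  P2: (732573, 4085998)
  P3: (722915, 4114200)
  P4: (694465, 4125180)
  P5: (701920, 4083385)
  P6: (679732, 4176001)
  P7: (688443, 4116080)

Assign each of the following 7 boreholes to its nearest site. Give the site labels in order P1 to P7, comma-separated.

Iota, Beta, Iota, Mu, Alpha, Theta, Lambda

P1 → Iota (d²=201605533.00)
P2 → Beta (d²=354626704.00)
P3 → Iota (d²=304866368.00)
P4 → Mu (d²=6659321.00)
P5 → Alpha (d²=8355266.00)
P6 → Theta (d²=91828360.00)
P7 → Lambda (d²=6757524.00)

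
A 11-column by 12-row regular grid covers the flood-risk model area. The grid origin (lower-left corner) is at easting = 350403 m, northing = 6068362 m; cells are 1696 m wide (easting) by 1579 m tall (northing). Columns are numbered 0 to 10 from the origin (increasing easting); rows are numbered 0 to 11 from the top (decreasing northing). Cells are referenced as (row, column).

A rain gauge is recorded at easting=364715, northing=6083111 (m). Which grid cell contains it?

(2, 8)

Column index: ⌊(364715 − 350403) / 1696⌋ = ⌊8.439⌋ = 8
Row offset from origin: ⌊(6083111 − 6068362) / 1579⌋ = ⌊9.341⌋ = 9 → row 2 (counted from top)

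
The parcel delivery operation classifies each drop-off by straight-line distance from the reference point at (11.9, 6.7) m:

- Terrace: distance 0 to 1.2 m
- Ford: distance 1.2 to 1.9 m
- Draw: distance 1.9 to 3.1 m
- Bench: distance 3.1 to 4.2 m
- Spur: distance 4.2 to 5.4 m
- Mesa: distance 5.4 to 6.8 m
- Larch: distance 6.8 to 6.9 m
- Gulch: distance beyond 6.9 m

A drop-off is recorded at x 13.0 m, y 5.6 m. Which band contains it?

Ford

Distance = √((13.0−11.9)² + (5.6−6.7)²) = √(1.210 + 1.210) = 1.556 m.
1.2 ≤ 1.556 < 1.9 → Ford.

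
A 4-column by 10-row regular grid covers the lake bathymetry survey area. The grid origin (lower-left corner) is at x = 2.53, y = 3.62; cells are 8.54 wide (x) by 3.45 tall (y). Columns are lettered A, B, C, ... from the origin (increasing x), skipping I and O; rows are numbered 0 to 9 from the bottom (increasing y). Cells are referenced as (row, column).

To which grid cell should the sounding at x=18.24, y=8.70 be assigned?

(1, B)

Column index: ⌊(18.24 − 2.53) / 8.54⌋ = ⌊1.840⌋ = 1 → column B
Row offset from origin: ⌊(8.70 − 3.62) / 3.45⌋ = ⌊1.472⌋ = 1 → row 1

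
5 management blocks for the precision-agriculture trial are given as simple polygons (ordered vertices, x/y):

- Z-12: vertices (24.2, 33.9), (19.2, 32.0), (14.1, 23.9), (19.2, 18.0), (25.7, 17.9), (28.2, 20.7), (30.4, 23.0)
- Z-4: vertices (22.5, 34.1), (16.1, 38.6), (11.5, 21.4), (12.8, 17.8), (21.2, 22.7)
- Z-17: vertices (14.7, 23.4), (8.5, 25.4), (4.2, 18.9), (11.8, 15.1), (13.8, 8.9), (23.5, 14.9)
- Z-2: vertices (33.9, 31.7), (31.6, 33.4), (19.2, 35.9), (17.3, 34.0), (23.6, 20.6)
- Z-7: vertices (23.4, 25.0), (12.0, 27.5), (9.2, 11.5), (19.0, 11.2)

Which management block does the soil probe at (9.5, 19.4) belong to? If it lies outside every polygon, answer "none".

Z-17

Cast a ray rightward from (9.5, 19.4). For each polygon, the edges (by vertex number in listed order) whose endpoints lie on opposite sides of y = 19.4, where each meets that height, and whether that is right or left of the point:
Z-12: 3–4 at x≈17.99 (right), 5–6 at x≈27.04 (right) → 2 crossings.
Z-4: 3–4 at x≈12.22 (right), 4–5 at x≈15.54 (right) → 2 crossings.
Z-17: 2–3 at x≈4.53 (left), 6–1 at x≈18.84 (right) → 1 crossing.
Z-2: no edge straddles that height → 0 crossings.
Z-7: 2–3 at x≈10.58 (right), 4–1 at x≈21.61 (right) → 2 crossings.
Only Z-17 has an odd count, so the point is inside Z-17.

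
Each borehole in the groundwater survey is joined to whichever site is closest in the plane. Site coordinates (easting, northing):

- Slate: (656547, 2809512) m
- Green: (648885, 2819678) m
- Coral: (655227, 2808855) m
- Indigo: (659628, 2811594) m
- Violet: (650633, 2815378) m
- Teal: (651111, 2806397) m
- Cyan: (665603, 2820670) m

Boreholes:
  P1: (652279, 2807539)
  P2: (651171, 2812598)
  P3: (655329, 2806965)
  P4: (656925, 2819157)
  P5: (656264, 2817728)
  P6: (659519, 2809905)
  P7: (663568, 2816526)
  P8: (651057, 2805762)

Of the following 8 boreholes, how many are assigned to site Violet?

3

P1 → Teal
P2 → Violet
P3 → Coral
P4 → Violet
P5 → Violet
P6 → Indigo
P7 → Cyan
P8 → Teal
3 of the 8 go to Violet.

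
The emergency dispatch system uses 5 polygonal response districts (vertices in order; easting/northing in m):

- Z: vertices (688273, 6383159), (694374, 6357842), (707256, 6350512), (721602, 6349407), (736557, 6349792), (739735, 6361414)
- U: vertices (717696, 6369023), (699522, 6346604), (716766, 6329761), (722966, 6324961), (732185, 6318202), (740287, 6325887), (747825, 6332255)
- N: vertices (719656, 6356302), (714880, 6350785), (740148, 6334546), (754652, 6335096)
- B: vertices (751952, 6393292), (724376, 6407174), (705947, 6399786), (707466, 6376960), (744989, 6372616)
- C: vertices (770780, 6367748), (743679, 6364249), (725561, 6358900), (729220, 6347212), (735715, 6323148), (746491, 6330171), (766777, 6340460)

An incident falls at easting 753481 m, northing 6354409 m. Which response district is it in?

C

Cast a ray rightward from (753481, 6354409). For each polygon, the edges (by vertex number in listed order) whose endpoints lie on opposite sides of northing = 6354409, where each meets that height, and whether that is right or left of the point:
Z: 2–3 at easting≈700407.3 (left), 5–6 at easting≈737819.5 (left) → 0 crossings.
U: 1–2 at easting≈705849.1 (left), 7–1 at easting≈729671.2 (left) → 0 crossings.
N: 1–2 at easting≈718017.3 (left), 4–1 at easting≈722780.0 (left) → 0 crossings.
B: no edge straddles that height → 0 crossings.
C: 3–4 at easting≈726966.9 (left), 7–1 at easting≈768823.2 (right) → 1 crossing.
Only C has an odd count, so the point is inside C.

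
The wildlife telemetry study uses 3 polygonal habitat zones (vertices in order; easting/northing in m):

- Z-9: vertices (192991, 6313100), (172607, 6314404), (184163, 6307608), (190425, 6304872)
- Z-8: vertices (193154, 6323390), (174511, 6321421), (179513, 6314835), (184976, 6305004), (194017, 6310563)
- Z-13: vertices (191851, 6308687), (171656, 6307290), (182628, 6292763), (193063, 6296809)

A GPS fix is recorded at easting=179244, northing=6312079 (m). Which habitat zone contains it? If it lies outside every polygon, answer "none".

Cast a ray rightward from (179244, 6312079). For each polygon, the edges (by vertex number in listed order) whose endpoints lie on opposite sides of northing = 6312079, where each meets that height, and whether that is right or left of the point:
Z-9: 2–3 at easting≈176560.5 (left), 4–1 at easting≈192672.6 (right) → 1 crossing.
Z-8: 3–4 at easting≈181044.5 (right), 5–1 at easting≈193915.0 (right) → 2 crossings.
Z-13: no edge straddles that height → 0 crossings.
Only Z-9 has an odd count, so the point is inside Z-9.

Z-9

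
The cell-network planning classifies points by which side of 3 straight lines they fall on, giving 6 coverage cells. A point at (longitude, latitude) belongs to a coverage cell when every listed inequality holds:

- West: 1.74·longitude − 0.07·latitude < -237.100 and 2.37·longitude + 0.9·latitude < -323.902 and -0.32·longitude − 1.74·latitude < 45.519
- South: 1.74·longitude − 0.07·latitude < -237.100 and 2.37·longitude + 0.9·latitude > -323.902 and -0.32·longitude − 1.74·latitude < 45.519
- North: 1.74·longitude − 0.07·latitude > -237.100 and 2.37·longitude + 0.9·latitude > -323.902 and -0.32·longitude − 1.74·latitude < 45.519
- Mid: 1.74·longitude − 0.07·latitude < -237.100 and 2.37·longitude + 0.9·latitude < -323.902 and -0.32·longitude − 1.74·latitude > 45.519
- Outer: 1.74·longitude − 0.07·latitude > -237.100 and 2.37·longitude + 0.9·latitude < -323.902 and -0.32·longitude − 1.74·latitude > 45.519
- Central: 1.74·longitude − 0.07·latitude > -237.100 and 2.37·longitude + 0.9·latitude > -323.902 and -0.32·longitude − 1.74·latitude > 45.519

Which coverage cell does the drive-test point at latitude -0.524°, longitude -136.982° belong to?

1.74·-136.982 − 0.07·-0.524 = -238.312, which is < -237.100
2.37·-136.982 + 0.9·-0.524 = -325.119, which is < -323.902
-0.32·-136.982 − 1.74·-0.524 = 44.746, which is < 45.519
This sign pattern matches West.

West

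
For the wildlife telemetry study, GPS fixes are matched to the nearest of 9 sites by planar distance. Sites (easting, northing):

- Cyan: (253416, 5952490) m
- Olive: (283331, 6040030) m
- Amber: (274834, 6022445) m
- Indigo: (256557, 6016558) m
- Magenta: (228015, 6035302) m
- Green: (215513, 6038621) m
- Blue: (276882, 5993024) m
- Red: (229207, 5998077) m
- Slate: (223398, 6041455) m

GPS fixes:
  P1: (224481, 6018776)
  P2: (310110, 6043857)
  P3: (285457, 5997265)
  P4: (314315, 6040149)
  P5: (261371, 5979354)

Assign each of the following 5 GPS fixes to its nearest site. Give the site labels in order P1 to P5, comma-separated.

P1 → Magenta (d²=285597832.00)
P2 → Olive (d²=731760770.00)
P3 → Blue (d²=91516706.00)
P4 → Olive (d²=960022417.00)
P5 → Blue (d²=427460021.00)

Magenta, Olive, Blue, Olive, Blue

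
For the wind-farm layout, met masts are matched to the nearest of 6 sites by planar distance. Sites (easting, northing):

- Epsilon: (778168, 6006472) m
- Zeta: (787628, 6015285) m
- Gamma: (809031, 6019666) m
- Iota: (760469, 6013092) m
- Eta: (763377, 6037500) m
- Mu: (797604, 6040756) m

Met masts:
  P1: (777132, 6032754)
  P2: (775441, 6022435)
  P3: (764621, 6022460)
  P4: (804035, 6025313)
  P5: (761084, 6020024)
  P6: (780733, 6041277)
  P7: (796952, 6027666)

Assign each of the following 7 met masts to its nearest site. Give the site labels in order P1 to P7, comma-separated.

Eta, Zeta, Iota, Gamma, Iota, Mu, Mu

P1 → Eta (d²=211724541.00)
P2 → Zeta (d²=199645469.00)
P3 → Iota (d²=104998528.00)
P4 → Gamma (d²=56848625.00)
P5 → Iota (d²=48430849.00)
P6 → Mu (d²=284902082.00)
P7 → Mu (d²=171773204.00)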